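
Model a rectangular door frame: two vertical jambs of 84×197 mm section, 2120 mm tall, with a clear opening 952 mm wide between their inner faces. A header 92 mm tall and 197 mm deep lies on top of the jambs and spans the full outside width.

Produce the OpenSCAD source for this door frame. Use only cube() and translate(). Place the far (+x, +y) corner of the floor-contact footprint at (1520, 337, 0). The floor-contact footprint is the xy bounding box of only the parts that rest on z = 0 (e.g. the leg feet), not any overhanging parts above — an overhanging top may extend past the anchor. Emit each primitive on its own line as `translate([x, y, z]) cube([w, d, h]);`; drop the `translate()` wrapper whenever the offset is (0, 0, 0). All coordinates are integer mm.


translate([400, 140, 0]) cube([84, 197, 2120]);
translate([1436, 140, 0]) cube([84, 197, 2120]);
translate([400, 140, 2120]) cube([1120, 197, 92]);


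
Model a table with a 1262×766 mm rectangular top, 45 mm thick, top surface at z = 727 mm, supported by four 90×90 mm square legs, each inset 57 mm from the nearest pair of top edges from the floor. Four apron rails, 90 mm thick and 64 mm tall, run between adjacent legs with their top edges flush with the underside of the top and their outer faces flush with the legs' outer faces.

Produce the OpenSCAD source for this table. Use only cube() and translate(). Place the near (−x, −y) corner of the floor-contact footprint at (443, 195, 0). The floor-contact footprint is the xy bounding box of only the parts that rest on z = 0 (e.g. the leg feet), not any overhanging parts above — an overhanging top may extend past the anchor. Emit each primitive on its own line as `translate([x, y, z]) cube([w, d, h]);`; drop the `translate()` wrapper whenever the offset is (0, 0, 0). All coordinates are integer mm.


translate([386, 138, 682]) cube([1262, 766, 45]);
translate([443, 195, 0]) cube([90, 90, 682]);
translate([1501, 195, 0]) cube([90, 90, 682]);
translate([443, 757, 0]) cube([90, 90, 682]);
translate([1501, 757, 0]) cube([90, 90, 682]);
translate([533, 195, 618]) cube([968, 90, 64]);
translate([533, 757, 618]) cube([968, 90, 64]);
translate([443, 285, 618]) cube([90, 472, 64]);
translate([1501, 285, 618]) cube([90, 472, 64]);


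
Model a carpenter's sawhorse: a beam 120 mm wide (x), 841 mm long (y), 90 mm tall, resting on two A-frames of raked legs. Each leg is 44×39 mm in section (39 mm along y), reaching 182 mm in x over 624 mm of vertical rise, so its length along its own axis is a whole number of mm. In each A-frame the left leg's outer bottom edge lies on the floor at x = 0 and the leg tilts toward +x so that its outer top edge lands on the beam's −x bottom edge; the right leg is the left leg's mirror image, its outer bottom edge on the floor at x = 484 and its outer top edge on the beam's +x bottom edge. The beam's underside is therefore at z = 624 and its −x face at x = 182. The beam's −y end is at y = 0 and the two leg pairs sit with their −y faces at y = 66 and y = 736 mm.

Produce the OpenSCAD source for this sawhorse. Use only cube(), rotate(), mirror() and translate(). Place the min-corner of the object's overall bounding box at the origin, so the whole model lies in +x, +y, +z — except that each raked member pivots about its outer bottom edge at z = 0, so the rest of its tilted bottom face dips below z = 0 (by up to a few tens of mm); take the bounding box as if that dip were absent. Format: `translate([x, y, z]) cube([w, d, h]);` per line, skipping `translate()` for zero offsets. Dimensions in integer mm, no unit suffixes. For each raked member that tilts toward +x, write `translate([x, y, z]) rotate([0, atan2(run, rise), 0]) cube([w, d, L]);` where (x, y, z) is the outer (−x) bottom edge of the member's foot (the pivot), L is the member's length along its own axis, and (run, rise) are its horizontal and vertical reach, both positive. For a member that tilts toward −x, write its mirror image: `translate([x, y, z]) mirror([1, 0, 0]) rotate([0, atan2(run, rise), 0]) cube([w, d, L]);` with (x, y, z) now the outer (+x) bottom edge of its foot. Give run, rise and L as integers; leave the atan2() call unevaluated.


// leg length = √(182² + 624²) = 650
// right-leg outer foot x = 2·182 + 120 = 484
// beam min-corner = (182, 0, 624)
translate([182, 0, 624]) cube([120, 841, 90]);
translate([0, 66, 0]) rotate([0, atan2(182, 624), 0]) cube([44, 39, 650]);
translate([484, 66, 0]) mirror([1, 0, 0]) rotate([0, atan2(182, 624), 0]) cube([44, 39, 650]);
translate([0, 736, 0]) rotate([0, atan2(182, 624), 0]) cube([44, 39, 650]);
translate([484, 736, 0]) mirror([1, 0, 0]) rotate([0, atan2(182, 624), 0]) cube([44, 39, 650]);


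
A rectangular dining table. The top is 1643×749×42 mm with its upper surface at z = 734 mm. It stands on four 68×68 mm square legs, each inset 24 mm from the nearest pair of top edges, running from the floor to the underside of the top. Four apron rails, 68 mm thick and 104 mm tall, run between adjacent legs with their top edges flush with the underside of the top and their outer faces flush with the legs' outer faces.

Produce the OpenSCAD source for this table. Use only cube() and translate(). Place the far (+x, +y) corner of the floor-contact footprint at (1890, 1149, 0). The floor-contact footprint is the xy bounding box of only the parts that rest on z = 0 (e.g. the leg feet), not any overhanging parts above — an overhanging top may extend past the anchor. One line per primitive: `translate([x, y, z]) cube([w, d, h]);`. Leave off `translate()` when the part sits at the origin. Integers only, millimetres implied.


translate([271, 424, 692]) cube([1643, 749, 42]);
translate([295, 448, 0]) cube([68, 68, 692]);
translate([1822, 448, 0]) cube([68, 68, 692]);
translate([295, 1081, 0]) cube([68, 68, 692]);
translate([1822, 1081, 0]) cube([68, 68, 692]);
translate([363, 448, 588]) cube([1459, 68, 104]);
translate([363, 1081, 588]) cube([1459, 68, 104]);
translate([295, 516, 588]) cube([68, 565, 104]);
translate([1822, 516, 588]) cube([68, 565, 104]);


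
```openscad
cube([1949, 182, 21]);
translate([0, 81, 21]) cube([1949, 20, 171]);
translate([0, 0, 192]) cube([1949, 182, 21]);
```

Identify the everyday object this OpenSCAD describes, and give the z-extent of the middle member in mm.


An I-beam. The web height is 171 mm.

Two wide flanges with a thin centred web — an I-beam. Overall 213 mm minus two 21 mm flanges gives a web of 213 − 2·21 = 171 mm.


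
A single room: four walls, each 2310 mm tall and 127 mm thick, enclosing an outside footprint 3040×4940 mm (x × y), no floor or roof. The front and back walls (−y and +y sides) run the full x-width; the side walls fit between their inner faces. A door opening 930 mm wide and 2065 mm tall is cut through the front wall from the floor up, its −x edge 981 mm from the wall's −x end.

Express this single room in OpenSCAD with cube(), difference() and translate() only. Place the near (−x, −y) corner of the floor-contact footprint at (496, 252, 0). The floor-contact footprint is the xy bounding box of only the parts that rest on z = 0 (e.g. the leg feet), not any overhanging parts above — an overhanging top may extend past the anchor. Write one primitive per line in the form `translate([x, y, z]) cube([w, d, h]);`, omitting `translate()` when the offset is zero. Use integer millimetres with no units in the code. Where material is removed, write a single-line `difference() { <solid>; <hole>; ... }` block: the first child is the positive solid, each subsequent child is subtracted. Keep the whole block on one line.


difference() { translate([496, 252, 0]) cube([3040, 127, 2310]); translate([1477, 252, 0]) cube([930, 127, 2065]); }
translate([496, 5065, 0]) cube([3040, 127, 2310]);
translate([496, 379, 0]) cube([127, 4686, 2310]);
translate([3409, 379, 0]) cube([127, 4686, 2310]);


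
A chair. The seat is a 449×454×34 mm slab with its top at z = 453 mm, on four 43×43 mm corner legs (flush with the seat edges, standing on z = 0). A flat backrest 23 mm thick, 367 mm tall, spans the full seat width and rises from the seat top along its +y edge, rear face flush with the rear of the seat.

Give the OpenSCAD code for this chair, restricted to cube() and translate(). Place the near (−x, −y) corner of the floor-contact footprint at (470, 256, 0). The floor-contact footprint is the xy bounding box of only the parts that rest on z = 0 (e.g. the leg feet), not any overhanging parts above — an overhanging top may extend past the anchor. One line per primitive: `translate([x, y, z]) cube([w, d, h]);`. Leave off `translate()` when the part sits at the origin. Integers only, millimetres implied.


translate([470, 256, 419]) cube([449, 454, 34]);
translate([470, 256, 0]) cube([43, 43, 419]);
translate([876, 256, 0]) cube([43, 43, 419]);
translate([470, 667, 0]) cube([43, 43, 419]);
translate([876, 667, 0]) cube([43, 43, 419]);
translate([470, 687, 453]) cube([449, 23, 367]);


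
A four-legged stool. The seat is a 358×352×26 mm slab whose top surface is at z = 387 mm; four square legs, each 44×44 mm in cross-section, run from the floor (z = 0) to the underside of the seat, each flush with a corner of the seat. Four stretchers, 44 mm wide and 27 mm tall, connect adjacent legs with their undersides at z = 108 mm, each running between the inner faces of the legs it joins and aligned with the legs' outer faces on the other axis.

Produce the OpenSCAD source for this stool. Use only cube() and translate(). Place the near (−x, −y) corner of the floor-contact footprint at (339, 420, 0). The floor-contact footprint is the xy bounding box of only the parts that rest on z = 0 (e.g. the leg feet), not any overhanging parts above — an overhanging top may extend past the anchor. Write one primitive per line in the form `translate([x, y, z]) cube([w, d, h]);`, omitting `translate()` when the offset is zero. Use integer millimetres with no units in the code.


// leg_h = 387 - 26 = 361
// stretcher span = 358 - 2*44 = 270
translate([339, 420, 361]) cube([358, 352, 26]);
translate([339, 420, 0]) cube([44, 44, 361]);
translate([653, 420, 0]) cube([44, 44, 361]);
translate([339, 728, 0]) cube([44, 44, 361]);
translate([653, 728, 0]) cube([44, 44, 361]);
translate([383, 420, 108]) cube([270, 44, 27]);
translate([383, 728, 108]) cube([270, 44, 27]);
translate([339, 464, 108]) cube([44, 264, 27]);
translate([653, 464, 108]) cube([44, 264, 27]);


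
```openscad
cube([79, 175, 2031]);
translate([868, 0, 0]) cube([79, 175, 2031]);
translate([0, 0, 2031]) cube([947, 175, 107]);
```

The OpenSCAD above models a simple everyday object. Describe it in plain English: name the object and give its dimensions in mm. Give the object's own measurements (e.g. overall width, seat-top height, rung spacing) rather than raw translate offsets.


A door frame. The clear opening is 789 mm wide and 2031 mm high. Two 79 mm wide jambs, 175 mm deep, stand either side of the opening from the floor to the top of the opening. A 107 mm thick head sits across the top of both jambs, spanning the full outside width of the frame.


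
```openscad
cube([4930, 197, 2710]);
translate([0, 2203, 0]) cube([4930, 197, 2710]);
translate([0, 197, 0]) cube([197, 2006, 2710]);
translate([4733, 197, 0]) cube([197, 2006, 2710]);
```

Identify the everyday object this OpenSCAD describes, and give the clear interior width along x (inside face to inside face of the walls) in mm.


A house (or room) frame. The interior width is 4536 mm.

Four 2710 mm walls enclosing a rectangle with no floor or roof — a room or house frame. Outside width is 4930 mm and wall thickness is 197 mm, so the interior width is 4930 − 2 × 197 = 4536 mm.


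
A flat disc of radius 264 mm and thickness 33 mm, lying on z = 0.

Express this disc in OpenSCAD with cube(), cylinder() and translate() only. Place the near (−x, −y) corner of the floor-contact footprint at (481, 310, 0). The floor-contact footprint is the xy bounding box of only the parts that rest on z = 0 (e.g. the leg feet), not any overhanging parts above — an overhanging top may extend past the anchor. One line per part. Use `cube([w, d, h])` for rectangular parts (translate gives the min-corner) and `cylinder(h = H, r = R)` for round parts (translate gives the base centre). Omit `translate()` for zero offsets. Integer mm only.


translate([745, 574, 0]) cylinder(h = 33, r = 264);


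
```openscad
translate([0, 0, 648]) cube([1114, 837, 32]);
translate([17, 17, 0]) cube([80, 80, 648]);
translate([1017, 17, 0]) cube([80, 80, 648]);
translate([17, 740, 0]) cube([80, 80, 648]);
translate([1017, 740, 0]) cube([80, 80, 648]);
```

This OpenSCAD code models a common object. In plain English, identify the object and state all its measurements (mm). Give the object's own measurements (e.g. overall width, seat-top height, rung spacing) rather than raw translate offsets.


A rectangular dining table. The top is 1114×837×32 mm with its upper surface at z = 680 mm. It stands on four 80×80 mm square legs, each inset 17 mm from the nearest pair of top edges, running from the floor to the underside of the top.


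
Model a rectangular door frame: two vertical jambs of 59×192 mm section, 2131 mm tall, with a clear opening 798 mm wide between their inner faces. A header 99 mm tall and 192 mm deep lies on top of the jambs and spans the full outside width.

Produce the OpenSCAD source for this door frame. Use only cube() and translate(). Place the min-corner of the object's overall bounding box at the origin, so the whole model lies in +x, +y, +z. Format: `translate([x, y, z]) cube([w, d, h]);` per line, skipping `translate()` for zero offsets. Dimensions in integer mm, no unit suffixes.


cube([59, 192, 2131]);
translate([857, 0, 0]) cube([59, 192, 2131]);
translate([0, 0, 2131]) cube([916, 192, 99]);


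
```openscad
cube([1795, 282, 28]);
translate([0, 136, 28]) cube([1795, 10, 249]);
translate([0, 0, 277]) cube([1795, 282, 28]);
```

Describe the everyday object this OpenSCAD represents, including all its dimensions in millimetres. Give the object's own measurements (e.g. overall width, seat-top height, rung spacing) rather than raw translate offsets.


An I-beam lying along x, 1795 mm long. Overall section height 305 mm. Two flanges 282 mm wide (y) and 28 mm thick, one on the floor and one at the top; a web 10 mm thick runs between them, centred on the flange width.


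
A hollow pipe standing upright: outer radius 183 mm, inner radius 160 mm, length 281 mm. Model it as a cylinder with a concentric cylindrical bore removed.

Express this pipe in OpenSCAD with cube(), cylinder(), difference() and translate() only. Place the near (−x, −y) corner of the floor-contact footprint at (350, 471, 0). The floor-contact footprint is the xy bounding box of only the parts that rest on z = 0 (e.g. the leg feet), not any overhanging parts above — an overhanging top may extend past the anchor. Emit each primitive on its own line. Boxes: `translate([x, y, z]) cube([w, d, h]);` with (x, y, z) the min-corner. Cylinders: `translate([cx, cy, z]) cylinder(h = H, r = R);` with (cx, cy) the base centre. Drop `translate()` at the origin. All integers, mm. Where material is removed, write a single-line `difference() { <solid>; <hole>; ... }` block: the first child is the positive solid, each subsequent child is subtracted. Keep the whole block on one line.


difference() { translate([533, 654, 0]) cylinder(h = 281, r = 183); translate([533, 654, 0]) cylinder(h = 281, r = 160); }


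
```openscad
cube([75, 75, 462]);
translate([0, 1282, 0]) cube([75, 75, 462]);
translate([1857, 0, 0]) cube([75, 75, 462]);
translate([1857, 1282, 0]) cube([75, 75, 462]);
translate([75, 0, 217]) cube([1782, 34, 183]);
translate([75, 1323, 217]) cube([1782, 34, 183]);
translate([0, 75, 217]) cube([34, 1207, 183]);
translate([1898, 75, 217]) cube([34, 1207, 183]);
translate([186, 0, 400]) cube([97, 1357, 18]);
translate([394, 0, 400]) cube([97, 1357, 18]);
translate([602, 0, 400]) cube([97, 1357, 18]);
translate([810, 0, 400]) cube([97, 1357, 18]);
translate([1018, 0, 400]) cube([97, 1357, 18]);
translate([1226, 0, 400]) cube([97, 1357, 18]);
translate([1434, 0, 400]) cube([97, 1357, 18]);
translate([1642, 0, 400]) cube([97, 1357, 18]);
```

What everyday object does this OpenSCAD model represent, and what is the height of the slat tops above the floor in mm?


A bed frame. The slat-top height is 418 mm.

Four posts, four rails, and a row of slats — a bed frame. Slats sit on the rails at z = 217 + 183 = 400; with slat thickness 18, the top is 418 mm.


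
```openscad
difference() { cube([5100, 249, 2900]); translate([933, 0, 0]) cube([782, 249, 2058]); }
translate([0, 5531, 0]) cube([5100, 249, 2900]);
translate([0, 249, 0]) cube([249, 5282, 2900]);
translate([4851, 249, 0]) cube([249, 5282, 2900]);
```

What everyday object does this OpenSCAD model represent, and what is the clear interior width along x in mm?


A single room. The interior width is 4602 mm.

Four walls enclosing a rectangle with a door in the front wall — a room. Outside width 5100 minus two 249 mm walls gives 4602 mm.


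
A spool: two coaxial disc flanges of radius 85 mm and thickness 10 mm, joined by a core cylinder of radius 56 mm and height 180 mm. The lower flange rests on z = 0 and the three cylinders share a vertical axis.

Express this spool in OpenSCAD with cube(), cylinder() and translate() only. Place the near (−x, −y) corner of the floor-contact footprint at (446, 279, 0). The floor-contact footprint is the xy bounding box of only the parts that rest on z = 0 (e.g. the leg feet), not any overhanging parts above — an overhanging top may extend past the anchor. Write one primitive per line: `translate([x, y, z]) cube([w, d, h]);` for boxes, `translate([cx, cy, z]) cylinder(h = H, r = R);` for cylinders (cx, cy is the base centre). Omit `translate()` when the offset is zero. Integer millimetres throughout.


translate([531, 364, 0]) cylinder(h = 10, r = 85);
translate([531, 364, 10]) cylinder(h = 180, r = 56);
translate([531, 364, 190]) cylinder(h = 10, r = 85);


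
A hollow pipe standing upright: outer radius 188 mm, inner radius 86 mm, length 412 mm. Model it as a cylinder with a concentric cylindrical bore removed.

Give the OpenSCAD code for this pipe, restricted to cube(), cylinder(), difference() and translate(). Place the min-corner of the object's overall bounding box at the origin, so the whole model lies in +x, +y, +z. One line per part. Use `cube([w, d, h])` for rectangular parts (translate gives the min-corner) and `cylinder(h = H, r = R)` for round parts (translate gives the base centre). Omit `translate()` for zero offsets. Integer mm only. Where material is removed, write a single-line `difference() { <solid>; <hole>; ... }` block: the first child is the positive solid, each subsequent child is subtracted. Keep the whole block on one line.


difference() { translate([188, 188, 0]) cylinder(h = 412, r = 188); translate([188, 188, 0]) cylinder(h = 412, r = 86); }


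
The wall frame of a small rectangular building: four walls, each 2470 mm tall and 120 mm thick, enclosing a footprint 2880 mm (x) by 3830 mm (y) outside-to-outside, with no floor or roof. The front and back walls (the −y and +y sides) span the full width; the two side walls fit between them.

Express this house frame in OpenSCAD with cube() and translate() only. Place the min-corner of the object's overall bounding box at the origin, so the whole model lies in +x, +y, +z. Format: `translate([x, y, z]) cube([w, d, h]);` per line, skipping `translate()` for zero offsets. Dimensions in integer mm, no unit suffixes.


cube([2880, 120, 2470]);
translate([0, 3710, 0]) cube([2880, 120, 2470]);
translate([0, 120, 0]) cube([120, 3590, 2470]);
translate([2760, 120, 0]) cube([120, 3590, 2470]);


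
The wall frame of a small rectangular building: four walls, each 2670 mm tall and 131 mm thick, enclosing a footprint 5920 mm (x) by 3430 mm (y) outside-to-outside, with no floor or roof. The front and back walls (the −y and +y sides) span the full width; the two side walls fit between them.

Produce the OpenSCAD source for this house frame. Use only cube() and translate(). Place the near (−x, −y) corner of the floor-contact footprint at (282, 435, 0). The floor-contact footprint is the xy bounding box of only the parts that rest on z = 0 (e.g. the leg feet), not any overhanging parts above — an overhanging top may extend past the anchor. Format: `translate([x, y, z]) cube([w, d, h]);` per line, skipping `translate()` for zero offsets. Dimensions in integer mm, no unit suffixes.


translate([282, 435, 0]) cube([5920, 131, 2670]);
translate([282, 3734, 0]) cube([5920, 131, 2670]);
translate([282, 566, 0]) cube([131, 3168, 2670]);
translate([6071, 566, 0]) cube([131, 3168, 2670]);


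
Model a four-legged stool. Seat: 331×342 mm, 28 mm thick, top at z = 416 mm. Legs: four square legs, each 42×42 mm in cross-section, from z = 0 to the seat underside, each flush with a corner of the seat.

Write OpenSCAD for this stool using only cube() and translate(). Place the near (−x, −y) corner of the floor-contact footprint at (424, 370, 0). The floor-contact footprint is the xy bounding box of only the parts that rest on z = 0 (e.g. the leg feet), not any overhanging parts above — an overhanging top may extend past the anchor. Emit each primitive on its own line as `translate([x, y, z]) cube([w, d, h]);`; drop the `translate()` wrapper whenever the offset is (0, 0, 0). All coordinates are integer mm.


translate([424, 370, 388]) cube([331, 342, 28]);
translate([424, 370, 0]) cube([42, 42, 388]);
translate([713, 370, 0]) cube([42, 42, 388]);
translate([424, 670, 0]) cube([42, 42, 388]);
translate([713, 670, 0]) cube([42, 42, 388]);


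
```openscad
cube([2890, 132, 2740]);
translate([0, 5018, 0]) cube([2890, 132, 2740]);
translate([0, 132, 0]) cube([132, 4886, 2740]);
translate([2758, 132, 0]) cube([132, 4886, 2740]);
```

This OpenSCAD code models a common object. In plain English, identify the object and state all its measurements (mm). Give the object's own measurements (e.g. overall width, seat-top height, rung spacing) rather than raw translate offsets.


The wall frame of a small rectangular building: four walls, each 2740 mm tall and 132 mm thick, enclosing a footprint 2890 mm (x) by 5150 mm (y) outside-to-outside, with no floor or roof. The front and back walls (the −y and +y sides) span the full width; the two side walls fit between them.


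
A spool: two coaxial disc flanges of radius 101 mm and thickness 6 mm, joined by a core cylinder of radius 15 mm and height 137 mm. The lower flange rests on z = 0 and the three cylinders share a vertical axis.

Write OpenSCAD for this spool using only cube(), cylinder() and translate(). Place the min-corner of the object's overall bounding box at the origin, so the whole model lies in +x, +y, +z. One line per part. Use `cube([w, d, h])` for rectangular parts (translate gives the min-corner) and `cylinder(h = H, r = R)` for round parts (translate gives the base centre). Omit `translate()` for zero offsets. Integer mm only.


translate([101, 101, 0]) cylinder(h = 6, r = 101);
translate([101, 101, 6]) cylinder(h = 137, r = 15);
translate([101, 101, 143]) cylinder(h = 6, r = 101);


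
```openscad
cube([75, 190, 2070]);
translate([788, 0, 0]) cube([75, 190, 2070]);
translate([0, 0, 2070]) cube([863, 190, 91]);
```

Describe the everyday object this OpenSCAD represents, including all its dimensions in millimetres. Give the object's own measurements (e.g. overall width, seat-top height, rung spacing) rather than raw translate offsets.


A door frame. The clear opening is 713 mm wide and 2070 mm high. Two 75 mm wide jambs, 190 mm deep, stand either side of the opening from the floor to the top of the opening. A 91 mm thick head sits across the top of both jambs, spanning the full outside width of the frame.


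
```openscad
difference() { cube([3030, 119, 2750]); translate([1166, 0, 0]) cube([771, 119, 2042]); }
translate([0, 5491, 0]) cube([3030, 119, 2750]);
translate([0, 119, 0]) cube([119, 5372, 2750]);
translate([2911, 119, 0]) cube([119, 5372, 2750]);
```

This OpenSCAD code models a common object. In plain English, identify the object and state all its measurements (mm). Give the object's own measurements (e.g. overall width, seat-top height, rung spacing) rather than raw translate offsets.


A single room: four walls, each 2750 mm tall and 119 mm thick, enclosing an outside footprint 3030×5610 mm (x × y), no floor or roof. The front and back walls (−y and +y sides) run the full x-width; the side walls fit between their inner faces. A door opening 771 mm wide and 2042 mm tall is cut through the front wall from the floor up, its −x edge 1166 mm from the wall's −x end.


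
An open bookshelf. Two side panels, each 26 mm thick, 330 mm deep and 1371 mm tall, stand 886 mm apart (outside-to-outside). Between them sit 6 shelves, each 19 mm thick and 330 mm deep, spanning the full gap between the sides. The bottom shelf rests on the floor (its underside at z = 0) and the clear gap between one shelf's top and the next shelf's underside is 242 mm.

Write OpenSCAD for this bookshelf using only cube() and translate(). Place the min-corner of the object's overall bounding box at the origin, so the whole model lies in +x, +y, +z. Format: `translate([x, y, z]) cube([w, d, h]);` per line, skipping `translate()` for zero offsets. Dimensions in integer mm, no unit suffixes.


cube([26, 330, 1371]);
translate([860, 0, 0]) cube([26, 330, 1371]);
translate([26, 0, 0]) cube([834, 330, 19]);
translate([26, 0, 261]) cube([834, 330, 19]);
translate([26, 0, 522]) cube([834, 330, 19]);
translate([26, 0, 783]) cube([834, 330, 19]);
translate([26, 0, 1044]) cube([834, 330, 19]);
translate([26, 0, 1305]) cube([834, 330, 19]);


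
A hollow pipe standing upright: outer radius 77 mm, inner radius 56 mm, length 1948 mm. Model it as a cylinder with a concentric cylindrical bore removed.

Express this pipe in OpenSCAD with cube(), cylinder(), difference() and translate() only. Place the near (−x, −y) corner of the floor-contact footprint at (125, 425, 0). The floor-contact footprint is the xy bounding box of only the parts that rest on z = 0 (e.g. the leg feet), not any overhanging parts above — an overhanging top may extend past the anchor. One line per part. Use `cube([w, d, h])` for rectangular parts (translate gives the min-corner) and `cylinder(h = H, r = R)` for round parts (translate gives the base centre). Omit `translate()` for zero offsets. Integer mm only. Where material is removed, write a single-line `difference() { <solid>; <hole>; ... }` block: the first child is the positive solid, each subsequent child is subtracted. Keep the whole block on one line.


difference() { translate([202, 502, 0]) cylinder(h = 1948, r = 77); translate([202, 502, 0]) cylinder(h = 1948, r = 56); }


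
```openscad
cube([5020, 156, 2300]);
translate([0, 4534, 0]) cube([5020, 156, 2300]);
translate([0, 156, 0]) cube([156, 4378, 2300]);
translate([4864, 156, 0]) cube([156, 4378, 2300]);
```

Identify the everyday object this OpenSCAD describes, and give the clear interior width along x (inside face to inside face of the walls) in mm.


A house (or room) frame. The interior width is 4708 mm.

Four 2300 mm walls enclosing a rectangle with no floor or roof — a room or house frame. Outside width is 5020 mm and wall thickness is 156 mm, so the interior width is 5020 − 2 × 156 = 4708 mm.


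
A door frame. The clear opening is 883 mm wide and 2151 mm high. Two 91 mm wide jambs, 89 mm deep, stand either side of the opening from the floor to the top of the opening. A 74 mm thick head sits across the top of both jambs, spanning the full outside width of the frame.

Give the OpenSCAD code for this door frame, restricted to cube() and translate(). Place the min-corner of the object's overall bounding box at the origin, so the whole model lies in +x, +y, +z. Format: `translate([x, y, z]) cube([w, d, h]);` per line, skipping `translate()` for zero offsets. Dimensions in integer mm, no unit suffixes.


cube([91, 89, 2151]);
translate([974, 0, 0]) cube([91, 89, 2151]);
translate([0, 0, 2151]) cube([1065, 89, 74]);


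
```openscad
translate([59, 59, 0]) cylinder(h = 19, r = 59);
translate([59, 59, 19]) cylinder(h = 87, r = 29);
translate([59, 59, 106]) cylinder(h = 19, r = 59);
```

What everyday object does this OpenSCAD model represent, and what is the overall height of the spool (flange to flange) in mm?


A spool. The overall height is 125 mm.

Three coaxial cylinders, large–small–large — a spool. Two 19 mm flanges and a 87 mm core give 19 + 87 + 19 = 125 mm.


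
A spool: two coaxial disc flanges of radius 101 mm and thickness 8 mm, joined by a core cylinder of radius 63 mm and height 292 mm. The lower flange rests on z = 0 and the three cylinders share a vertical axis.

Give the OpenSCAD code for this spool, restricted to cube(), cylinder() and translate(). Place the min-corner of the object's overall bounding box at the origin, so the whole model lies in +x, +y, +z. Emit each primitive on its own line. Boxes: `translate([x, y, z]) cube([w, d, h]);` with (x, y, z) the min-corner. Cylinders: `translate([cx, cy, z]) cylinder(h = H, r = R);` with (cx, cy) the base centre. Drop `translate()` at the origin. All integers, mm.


translate([101, 101, 0]) cylinder(h = 8, r = 101);
translate([101, 101, 8]) cylinder(h = 292, r = 63);
translate([101, 101, 300]) cylinder(h = 8, r = 101);


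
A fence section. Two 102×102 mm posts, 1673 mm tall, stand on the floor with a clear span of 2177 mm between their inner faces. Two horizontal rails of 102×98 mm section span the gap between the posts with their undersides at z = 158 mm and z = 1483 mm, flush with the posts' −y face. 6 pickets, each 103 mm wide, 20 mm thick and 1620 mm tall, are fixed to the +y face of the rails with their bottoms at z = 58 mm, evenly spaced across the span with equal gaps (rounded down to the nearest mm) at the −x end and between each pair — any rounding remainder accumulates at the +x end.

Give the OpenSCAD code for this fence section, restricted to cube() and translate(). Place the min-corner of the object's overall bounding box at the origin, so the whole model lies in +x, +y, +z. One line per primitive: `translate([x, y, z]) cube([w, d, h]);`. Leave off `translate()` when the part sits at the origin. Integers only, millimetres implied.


cube([102, 102, 1673]);
translate([2279, 0, 0]) cube([102, 102, 1673]);
translate([102, 0, 158]) cube([2177, 102, 98]);
translate([102, 0, 1483]) cube([2177, 102, 98]);
translate([324, 102, 58]) cube([103, 20, 1620]);
translate([649, 102, 58]) cube([103, 20, 1620]);
translate([974, 102, 58]) cube([103, 20, 1620]);
translate([1299, 102, 58]) cube([103, 20, 1620]);
translate([1624, 102, 58]) cube([103, 20, 1620]);
translate([1949, 102, 58]) cube([103, 20, 1620]);


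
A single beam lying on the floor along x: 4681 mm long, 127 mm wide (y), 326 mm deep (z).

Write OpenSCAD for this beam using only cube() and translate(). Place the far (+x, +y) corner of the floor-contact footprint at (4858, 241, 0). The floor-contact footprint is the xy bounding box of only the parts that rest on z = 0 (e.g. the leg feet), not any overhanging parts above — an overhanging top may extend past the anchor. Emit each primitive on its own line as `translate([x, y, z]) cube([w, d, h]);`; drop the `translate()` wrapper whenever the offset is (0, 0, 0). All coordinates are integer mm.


translate([177, 114, 0]) cube([4681, 127, 326]);


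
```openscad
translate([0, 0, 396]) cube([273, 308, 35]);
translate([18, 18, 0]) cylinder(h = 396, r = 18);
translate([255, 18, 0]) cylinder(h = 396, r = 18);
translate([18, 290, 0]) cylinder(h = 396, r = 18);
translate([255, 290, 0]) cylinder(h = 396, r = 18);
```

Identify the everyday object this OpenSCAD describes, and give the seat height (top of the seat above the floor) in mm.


A stool. The seat height is 431 mm.

A 273×308×35 slab at z = 396 on four corner cylinders — a stool. The seat top is 396 + 35 = 431 mm.


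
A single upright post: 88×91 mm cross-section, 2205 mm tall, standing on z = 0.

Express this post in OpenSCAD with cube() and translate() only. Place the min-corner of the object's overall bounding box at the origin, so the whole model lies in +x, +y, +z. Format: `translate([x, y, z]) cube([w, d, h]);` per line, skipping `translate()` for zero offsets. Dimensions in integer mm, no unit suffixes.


cube([88, 91, 2205]);


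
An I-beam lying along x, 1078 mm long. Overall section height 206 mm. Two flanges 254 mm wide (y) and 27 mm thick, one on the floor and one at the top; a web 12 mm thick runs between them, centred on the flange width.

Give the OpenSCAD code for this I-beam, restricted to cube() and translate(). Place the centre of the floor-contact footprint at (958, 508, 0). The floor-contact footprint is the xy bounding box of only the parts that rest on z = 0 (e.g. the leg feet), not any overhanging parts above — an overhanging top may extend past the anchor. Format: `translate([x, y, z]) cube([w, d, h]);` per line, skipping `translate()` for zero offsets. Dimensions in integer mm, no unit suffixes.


translate([419, 381, 0]) cube([1078, 254, 27]);
translate([419, 502, 27]) cube([1078, 12, 152]);
translate([419, 381, 179]) cube([1078, 254, 27]);


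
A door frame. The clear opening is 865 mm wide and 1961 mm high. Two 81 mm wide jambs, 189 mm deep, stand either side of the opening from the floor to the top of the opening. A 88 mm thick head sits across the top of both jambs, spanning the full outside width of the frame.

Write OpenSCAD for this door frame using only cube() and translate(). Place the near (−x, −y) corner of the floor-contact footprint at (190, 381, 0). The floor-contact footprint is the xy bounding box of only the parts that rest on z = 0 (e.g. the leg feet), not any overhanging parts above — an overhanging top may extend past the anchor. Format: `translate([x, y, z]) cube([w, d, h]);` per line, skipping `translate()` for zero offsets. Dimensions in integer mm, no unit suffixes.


translate([190, 381, 0]) cube([81, 189, 1961]);
translate([1136, 381, 0]) cube([81, 189, 1961]);
translate([190, 381, 1961]) cube([1027, 189, 88]);


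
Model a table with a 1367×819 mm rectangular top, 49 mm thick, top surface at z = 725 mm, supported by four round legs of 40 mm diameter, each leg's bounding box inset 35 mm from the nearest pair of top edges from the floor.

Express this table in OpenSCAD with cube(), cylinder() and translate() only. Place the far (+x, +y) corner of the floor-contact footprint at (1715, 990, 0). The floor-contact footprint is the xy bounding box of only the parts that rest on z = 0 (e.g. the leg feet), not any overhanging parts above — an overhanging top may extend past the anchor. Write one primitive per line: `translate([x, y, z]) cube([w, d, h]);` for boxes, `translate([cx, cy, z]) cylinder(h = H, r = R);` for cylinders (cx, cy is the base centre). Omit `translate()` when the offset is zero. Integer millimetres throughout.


translate([383, 206, 676]) cube([1367, 819, 49]);
translate([438, 261, 0]) cylinder(h = 676, r = 20);
translate([1695, 261, 0]) cylinder(h = 676, r = 20);
translate([438, 970, 0]) cylinder(h = 676, r = 20);
translate([1695, 970, 0]) cylinder(h = 676, r = 20);


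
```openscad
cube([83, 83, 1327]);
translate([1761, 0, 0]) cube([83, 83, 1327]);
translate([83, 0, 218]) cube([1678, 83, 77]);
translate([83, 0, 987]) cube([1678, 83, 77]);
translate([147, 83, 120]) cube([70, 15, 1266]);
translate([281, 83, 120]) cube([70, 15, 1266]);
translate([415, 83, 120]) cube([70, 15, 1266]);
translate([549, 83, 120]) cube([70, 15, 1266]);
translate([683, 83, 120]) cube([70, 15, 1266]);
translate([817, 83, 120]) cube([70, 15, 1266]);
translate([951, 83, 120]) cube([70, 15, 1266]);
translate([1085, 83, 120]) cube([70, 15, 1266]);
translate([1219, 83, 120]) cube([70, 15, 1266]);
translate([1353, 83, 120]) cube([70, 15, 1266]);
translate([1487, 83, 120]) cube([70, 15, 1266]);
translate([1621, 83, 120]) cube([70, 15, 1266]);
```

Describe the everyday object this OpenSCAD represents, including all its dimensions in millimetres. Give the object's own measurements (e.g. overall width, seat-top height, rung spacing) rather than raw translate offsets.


A fence section. Two 83×83 mm posts, 1327 mm tall, stand on the floor with a clear span of 1678 mm between their inner faces. Two horizontal rails of 83×77 mm section span the gap between the posts with their undersides at z = 218 mm and z = 987 mm, flush with the posts' −y face. 12 pickets, each 70 mm wide, 15 mm thick and 1266 mm tall, are fixed to the +y face of the rails with their bottoms at z = 120 mm, spaced across the span with a 64 mm gap after the −x post and between neighbouring pickets, with 70 mm left before the +x post.


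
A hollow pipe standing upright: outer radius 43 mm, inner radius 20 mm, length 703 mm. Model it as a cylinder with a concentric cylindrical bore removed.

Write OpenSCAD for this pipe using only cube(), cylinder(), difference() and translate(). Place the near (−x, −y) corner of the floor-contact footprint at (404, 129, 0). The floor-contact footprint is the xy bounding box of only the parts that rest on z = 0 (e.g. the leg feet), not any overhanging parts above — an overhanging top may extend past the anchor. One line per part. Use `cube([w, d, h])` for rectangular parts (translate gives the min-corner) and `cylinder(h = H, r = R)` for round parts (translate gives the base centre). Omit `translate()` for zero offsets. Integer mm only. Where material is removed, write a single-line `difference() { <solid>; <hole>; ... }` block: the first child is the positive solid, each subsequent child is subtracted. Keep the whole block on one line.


difference() { translate([447, 172, 0]) cylinder(h = 703, r = 43); translate([447, 172, 0]) cylinder(h = 703, r = 20); }


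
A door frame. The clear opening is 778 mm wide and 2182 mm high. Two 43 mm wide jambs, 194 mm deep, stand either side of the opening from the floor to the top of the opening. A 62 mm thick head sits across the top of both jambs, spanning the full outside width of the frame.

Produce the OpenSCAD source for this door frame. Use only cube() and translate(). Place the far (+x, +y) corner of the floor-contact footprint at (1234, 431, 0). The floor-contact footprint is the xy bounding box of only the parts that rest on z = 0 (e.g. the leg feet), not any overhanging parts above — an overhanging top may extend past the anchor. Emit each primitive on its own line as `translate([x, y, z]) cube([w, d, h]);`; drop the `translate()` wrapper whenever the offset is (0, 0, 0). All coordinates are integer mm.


translate([370, 237, 0]) cube([43, 194, 2182]);
translate([1191, 237, 0]) cube([43, 194, 2182]);
translate([370, 237, 2182]) cube([864, 194, 62]);


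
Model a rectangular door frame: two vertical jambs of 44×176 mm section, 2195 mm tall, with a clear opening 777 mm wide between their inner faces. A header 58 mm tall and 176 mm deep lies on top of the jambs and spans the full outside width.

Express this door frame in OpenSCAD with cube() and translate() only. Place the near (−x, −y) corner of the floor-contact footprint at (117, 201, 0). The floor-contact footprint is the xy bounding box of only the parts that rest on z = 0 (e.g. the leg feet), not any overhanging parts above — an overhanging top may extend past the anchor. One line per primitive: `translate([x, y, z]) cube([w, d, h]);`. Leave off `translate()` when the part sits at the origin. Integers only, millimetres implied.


translate([117, 201, 0]) cube([44, 176, 2195]);
translate([938, 201, 0]) cube([44, 176, 2195]);
translate([117, 201, 2195]) cube([865, 176, 58]);


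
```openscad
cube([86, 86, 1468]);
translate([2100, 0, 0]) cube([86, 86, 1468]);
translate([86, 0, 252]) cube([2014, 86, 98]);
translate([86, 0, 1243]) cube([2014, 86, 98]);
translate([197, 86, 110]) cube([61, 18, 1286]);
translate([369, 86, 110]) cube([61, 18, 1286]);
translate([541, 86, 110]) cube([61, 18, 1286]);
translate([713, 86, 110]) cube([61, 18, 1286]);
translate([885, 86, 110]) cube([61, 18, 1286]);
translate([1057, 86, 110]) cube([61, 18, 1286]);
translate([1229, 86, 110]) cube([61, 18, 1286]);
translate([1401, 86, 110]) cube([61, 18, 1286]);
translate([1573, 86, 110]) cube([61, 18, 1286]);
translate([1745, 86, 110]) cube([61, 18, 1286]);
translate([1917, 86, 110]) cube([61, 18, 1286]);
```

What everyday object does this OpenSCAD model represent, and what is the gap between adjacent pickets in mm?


A fence section. The picket gap is 111 mm.

Two posts, two rails, 11 pickets — a fence section. Span 2014 mm holds 11 pickets of 61 mm with 12 equal gaps: ⌊(2014 − 11·61) / 12⌋ = 111 mm.
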